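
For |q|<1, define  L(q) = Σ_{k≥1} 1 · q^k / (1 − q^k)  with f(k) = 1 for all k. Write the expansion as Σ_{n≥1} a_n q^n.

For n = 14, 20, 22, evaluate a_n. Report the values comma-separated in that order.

4, 6, 4

[q^14] f(1)=1,f(2)=1,f(7)=1,f(14)=1 ⇒ 4
[q^20] f(20)=1,f(10)=1,f(5)=1,f(4)=1,f(2)=1,f(1)=1 ⇒ 6
[q^22] f(1)=1,f(2)=1,f(11)=1,f(22)=1 ⇒ 4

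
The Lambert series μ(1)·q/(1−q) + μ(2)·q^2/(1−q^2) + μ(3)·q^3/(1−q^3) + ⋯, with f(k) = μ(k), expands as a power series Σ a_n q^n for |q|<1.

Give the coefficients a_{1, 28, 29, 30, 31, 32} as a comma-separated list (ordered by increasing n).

n=1: 1·1  μ→[1]=1
n=28: 1·28 2·14 4·7 7·4 14·2 28·1  μ→[1+(-1)+0+(-1)+1+0]=0
d|29:{29,1}  Σμ=(-1)+1=0
d|30:{30,15,10,6,5,3,2,1}  Σμ=(-1)+1+1+1+(-1)+(-1)+(-1)+1=0
d|31:{1,31}  Σμ=1+(-1)=0
d|32:{1,2,4,8,16,32}  Σμ=1+(-1)+0+0+0+0=0

1, 0, 0, 0, 0, 0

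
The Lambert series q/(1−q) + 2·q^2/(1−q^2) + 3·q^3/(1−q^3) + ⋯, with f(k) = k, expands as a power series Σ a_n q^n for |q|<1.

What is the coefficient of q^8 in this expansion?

n=8: 8·1 4·2 2·4 1·8  f→[8+4+2+1]=15

a_8 = 15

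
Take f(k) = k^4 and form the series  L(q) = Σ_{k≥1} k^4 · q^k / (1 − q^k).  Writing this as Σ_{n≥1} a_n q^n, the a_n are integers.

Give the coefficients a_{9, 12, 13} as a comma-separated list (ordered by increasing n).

6643, 22386, 28562

[q^9] f(9)=6561,f(3)=81,f(1)=1 ⇒ 6643
d|12:{12,6,4,3,2,1}  Σf=20736+1296+256+81+16+1=22386
q^13  k|13↦f(k): 1:1 13:28561  a_13=28562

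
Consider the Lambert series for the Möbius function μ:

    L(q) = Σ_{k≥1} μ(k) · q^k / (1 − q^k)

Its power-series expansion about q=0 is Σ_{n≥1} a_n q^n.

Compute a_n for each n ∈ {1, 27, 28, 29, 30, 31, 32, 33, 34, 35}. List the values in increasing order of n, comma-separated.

[q^1] μ(1)=1 ⇒ 1
d|27:{27,9,3,1}  Σμ=0+0+(-1)+1=0
n=28: 1·28 2·14 4·7 7·4 14·2 28·1  μ→[1+(-1)+0+(-1)+1+0]=0
d|29:{1,29}  Σμ=1+(-1)=0
[q^30] μ(1)=1,μ(2)=-1,μ(3)=-1,μ(5)=-1,μ(6)=1,μ(10)=1,μ(15)=1,μ(30)=-1 ⇒ 0
[q^31] μ(31)=-1,μ(1)=1 ⇒ 0
[q^32] μ(32)=0,μ(16)=0,μ(8)=0,μ(4)=0,μ(2)=-1,μ(1)=1 ⇒ 0
d|33:{1,3,11,33}  Σμ=1+(-1)+(-1)+1=0
q^34  k|34↦μ(k): 34:1 17:-1 2:-1 1:1  a_34=0
n=35: 35·1 7·5 5·7 1·35  μ→[1+(-1)+(-1)+1]=0

1, 0, 0, 0, 0, 0, 0, 0, 0, 0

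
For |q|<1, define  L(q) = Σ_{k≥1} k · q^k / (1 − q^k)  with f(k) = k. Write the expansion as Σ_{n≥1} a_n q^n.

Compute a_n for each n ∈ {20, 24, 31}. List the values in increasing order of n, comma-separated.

42, 60, 32

d|20:{20,10,5,4,2,1}  Σf=20+10+5+4+2+1=42
n=24: 1·24 2·12 3·8 4·6 6·4 8·3 12·2 24·1  f→[1+2+3+4+6+8+12+24]=60
q^31  k|31↦f(k): 1:1 31:31  a_31=32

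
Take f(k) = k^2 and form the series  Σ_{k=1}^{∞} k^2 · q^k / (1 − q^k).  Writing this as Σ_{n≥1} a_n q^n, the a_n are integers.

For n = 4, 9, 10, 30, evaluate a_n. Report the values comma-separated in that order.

d|4:{1,2,4}  Σf=1+4+16=21
q^9  k|9↦f(k): 1:1 3:9 9:81  a_9=91
[q^10] f(1)=1,f(2)=4,f(5)=25,f(10)=100 ⇒ 130
[q^30] f(30)=900,f(15)=225,f(10)=100,f(6)=36,f(5)=25,f(3)=9,f(2)=4,f(1)=1 ⇒ 1300

21, 91, 130, 1300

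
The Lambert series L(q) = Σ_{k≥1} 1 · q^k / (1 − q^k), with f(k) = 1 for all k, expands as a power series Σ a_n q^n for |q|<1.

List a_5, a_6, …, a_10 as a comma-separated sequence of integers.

2, 4, 2, 4, 3, 4

[q^5] f(5)=1,f(1)=1 ⇒ 2
q^6  k|6↦f(k): 6:1 3:1 2:1 1:1  a_6=4
d|7:{1,7}  Σf=1+1=2
n=8: 1·8 2·4 4·2 8·1  f→[1+1+1+1]=4
q^9  k|9↦f(k): 9:1 3:1 1:1  a_9=3
[q^10] f(1)=1,f(2)=1,f(5)=1,f(10)=1 ⇒ 4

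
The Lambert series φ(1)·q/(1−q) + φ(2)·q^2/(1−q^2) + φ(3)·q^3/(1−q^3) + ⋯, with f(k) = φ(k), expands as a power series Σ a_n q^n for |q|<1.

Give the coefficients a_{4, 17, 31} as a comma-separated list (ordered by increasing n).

[q^4] φ(1)=1,φ(2)=1,φ(4)=2 ⇒ 4
d|17:{1,17}  Σφ=1+16=17
[q^31] φ(31)=30,φ(1)=1 ⇒ 31

4, 17, 31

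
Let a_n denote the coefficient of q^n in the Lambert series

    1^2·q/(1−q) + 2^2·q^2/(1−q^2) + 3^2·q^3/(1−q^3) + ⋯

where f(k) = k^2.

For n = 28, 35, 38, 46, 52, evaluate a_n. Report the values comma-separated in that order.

1050, 1300, 1810, 2650, 3570

q^28  k|28↦f(k): 1:1 2:4 4:16 7:49 14:196 28:784  a_28=1050
q^35  k|35↦f(k): 1:1 5:25 7:49 35:1225  a_35=1300
[q^38] f(38)=1444,f(19)=361,f(2)=4,f(1)=1 ⇒ 1810
[q^46] f(1)=1,f(2)=4,f(23)=529,f(46)=2116 ⇒ 2650
[q^52] f(1)=1,f(2)=4,f(4)=16,f(13)=169,f(26)=676,f(52)=2704 ⇒ 3570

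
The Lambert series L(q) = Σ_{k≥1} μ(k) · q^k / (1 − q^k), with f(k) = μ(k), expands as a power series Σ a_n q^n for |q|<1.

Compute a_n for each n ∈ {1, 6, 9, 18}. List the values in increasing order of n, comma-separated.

1, 0, 0, 0

[q^1] μ(1)=1 ⇒ 1
[q^6] μ(6)=1,μ(3)=-1,μ(2)=-1,μ(1)=1 ⇒ 0
n=9: 1·9 3·3 9·1  μ→[1+(-1)+0]=0
q^18  k|18↦μ(k): 18:0 9:0 6:1 3:-1 2:-1 1:1  a_18=0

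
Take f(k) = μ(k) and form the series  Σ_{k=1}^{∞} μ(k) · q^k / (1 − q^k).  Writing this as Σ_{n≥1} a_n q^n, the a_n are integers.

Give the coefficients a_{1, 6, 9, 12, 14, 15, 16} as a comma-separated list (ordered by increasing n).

[q^1] μ(1)=1 ⇒ 1
n=6: 1·6 2·3 3·2 6·1  μ→[1+(-1)+(-1)+1]=0
n=9: 1·9 3·3 9·1  μ→[1+(-1)+0]=0
n=12: 12·1 6·2 4·3 3·4 2·6 1·12  μ→[0+1+0+(-1)+(-1)+1]=0
d|14:{1,2,7,14}  Σμ=1+(-1)+(-1)+1=0
n=15: 15·1 5·3 3·5 1·15  μ→[1+(-1)+(-1)+1]=0
n=16: 16·1 8·2 4·4 2·8 1·16  μ→[0+0+0+(-1)+1]=0

1, 0, 0, 0, 0, 0, 0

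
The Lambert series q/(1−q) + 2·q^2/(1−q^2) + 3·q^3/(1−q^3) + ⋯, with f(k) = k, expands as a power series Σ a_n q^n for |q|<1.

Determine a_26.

a_26 = 42

d|26:{1,2,13,26}  Σf=1+2+13+26=42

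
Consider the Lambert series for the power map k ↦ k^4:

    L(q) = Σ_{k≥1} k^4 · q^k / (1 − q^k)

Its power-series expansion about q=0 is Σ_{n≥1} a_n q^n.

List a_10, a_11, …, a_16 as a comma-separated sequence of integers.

10642, 14642, 22386, 28562, 40834, 51332, 69905

n=10: 10·1 5·2 2·5 1·10  f→[10000+625+16+1]=10642
d|11:{11,1}  Σf=14641+1=14642
[q^12] f(1)=1,f(2)=16,f(3)=81,f(4)=256,f(6)=1296,f(12)=20736 ⇒ 22386
n=13: 13·1 1·13  f→[28561+1]=28562
n=14: 1·14 2·7 7·2 14·1  f→[1+16+2401+38416]=40834
n=15: 15·1 5·3 3·5 1·15  f→[50625+625+81+1]=51332
[q^16] f(16)=65536,f(8)=4096,f(4)=256,f(2)=16,f(1)=1 ⇒ 69905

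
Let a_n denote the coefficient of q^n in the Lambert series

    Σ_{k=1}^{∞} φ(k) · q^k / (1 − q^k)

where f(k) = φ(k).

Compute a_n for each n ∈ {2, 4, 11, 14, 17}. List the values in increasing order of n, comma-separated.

d|2:{1,2}  Σφ=1+1=2
n=4: 4·1 2·2 1·4  φ→[2+1+1]=4
d|11:{1,11}  Σφ=1+10=11
q^14  k|14↦φ(k): 1:1 2:1 7:6 14:6  a_14=14
[q^17] φ(17)=16,φ(1)=1 ⇒ 17

2, 4, 11, 14, 17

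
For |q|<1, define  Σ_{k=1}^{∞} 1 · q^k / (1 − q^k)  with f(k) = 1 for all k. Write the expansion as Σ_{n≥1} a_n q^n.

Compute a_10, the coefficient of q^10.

q^10  k|10↦f(k): 10:1 5:1 2:1 1:1  a_10=4

a_10 = 4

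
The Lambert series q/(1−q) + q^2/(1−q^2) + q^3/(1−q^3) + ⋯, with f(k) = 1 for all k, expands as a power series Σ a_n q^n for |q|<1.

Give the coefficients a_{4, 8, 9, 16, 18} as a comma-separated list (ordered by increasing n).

3, 4, 3, 5, 6

[q^4] f(1)=1,f(2)=1,f(4)=1 ⇒ 3
n=8: 8·1 4·2 2·4 1·8  f→[1+1+1+1]=4
[q^9] f(1)=1,f(3)=1,f(9)=1 ⇒ 3
q^16  k|16↦f(k): 1:1 2:1 4:1 8:1 16:1  a_16=5
n=18: 1·18 2·9 3·6 6·3 9·2 18·1  f→[1+1+1+1+1+1]=6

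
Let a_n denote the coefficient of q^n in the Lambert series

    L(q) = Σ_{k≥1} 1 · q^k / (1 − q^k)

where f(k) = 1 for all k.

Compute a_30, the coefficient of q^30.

[q^30] f(30)=1,f(15)=1,f(10)=1,f(6)=1,f(5)=1,f(3)=1,f(2)=1,f(1)=1 ⇒ 8

a_30 = 8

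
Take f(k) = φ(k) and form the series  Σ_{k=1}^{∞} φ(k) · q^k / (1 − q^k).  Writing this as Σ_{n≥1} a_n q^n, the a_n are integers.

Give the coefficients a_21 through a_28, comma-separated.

q^21  k|21↦φ(k): 1:1 3:2 7:6 21:12  a_21=21
d|22:{22,11,2,1}  Σφ=10+10+1+1=22
[q^23] φ(23)=22,φ(1)=1 ⇒ 23
n=24: 24·1 12·2 8·3 6·4 4·6 3·8 2·12 1·24  φ→[8+4+4+2+2+2+1+1]=24
[q^25] φ(25)=20,φ(5)=4,φ(1)=1 ⇒ 25
n=26: 1·26 2·13 13·2 26·1  φ→[1+1+12+12]=26
d|27:{27,9,3,1}  Σφ=18+6+2+1=27
[q^28] φ(1)=1,φ(2)=1,φ(4)=2,φ(7)=6,φ(14)=6,φ(28)=12 ⇒ 28

21, 22, 23, 24, 25, 26, 27, 28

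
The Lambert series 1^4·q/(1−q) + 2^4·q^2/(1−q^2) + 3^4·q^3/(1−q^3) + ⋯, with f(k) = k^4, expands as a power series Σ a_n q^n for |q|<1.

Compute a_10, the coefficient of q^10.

d|10:{10,5,2,1}  Σf=10000+625+16+1=10642

a_10 = 10642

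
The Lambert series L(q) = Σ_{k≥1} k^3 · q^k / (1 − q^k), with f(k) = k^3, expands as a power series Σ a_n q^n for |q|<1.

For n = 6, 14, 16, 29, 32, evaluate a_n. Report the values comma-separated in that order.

252, 3096, 4681, 24390, 37449

q^6  k|6↦f(k): 6:216 3:27 2:8 1:1  a_6=252
d|14:{1,2,7,14}  Σf=1+8+343+2744=3096
[q^16] f(16)=4096,f(8)=512,f(4)=64,f(2)=8,f(1)=1 ⇒ 4681
[q^29] f(1)=1,f(29)=24389 ⇒ 24390
d|32:{1,2,4,8,16,32}  Σf=1+8+64+512+4096+32768=37449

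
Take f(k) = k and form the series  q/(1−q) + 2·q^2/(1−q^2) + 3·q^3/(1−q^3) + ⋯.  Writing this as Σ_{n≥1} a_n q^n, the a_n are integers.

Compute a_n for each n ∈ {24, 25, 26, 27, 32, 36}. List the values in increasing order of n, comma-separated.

60, 31, 42, 40, 63, 91

d|24:{1,2,3,4,6,8,12,24}  Σf=1+2+3+4+6+8+12+24=60
q^25  k|25↦f(k): 1:1 5:5 25:25  a_25=31
n=26: 1·26 2·13 13·2 26·1  f→[1+2+13+26]=42
q^27  k|27↦f(k): 1:1 3:3 9:9 27:27  a_27=40
[q^32] f(1)=1,f(2)=2,f(4)=4,f(8)=8,f(16)=16,f(32)=32 ⇒ 63
[q^36] f(1)=1,f(2)=2,f(3)=3,f(4)=4,f(6)=6,f(9)=9,f(12)=12,f(18)=18,f(36)=36 ⇒ 91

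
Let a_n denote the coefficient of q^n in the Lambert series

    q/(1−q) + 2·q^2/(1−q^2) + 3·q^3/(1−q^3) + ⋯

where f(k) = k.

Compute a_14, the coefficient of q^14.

a_14 = 24

[q^14] f(14)=14,f(7)=7,f(2)=2,f(1)=1 ⇒ 24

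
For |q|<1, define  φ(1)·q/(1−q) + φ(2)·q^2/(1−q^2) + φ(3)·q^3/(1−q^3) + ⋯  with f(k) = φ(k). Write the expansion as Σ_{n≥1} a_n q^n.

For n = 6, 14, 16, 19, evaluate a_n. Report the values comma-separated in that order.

q^6  k|6↦φ(k): 6:2 3:2 2:1 1:1  a_6=6
n=14: 14·1 7·2 2·7 1·14  φ→[6+6+1+1]=14
n=16: 16·1 8·2 4·4 2·8 1·16  φ→[8+4+2+1+1]=16
q^19  k|19↦φ(k): 1:1 19:18  a_19=19

6, 14, 16, 19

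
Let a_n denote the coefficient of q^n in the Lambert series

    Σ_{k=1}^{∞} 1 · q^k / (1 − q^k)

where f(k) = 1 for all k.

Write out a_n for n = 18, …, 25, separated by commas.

d|18:{18,9,6,3,2,1}  Σf=1+1+1+1+1+1=6
[q^19] f(19)=1,f(1)=1 ⇒ 2
n=20: 20·1 10·2 5·4 4·5 2·10 1·20  f→[1+1+1+1+1+1]=6
n=21: 21·1 7·3 3·7 1·21  f→[1+1+1+1]=4
q^22  k|22↦f(k): 22:1 11:1 2:1 1:1  a_22=4
q^23  k|23↦f(k): 1:1 23:1  a_23=2
q^24  k|24↦f(k): 24:1 12:1 8:1 6:1 4:1 3:1 2:1 1:1  a_24=8
d|25:{1,5,25}  Σf=1+1+1=3

6, 2, 6, 4, 4, 2, 8, 3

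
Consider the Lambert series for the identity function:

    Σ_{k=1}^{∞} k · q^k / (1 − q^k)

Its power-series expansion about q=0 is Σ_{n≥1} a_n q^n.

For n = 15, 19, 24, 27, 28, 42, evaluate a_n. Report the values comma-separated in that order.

q^15  k|15↦f(k): 1:1 3:3 5:5 15:15  a_15=24
n=19: 19·1 1·19  f→[19+1]=20
n=24: 24·1 12·2 8·3 6·4 4·6 3·8 2·12 1·24  f→[24+12+8+6+4+3+2+1]=60
d|27:{27,9,3,1}  Σf=27+9+3+1=40
[q^28] f(1)=1,f(2)=2,f(4)=4,f(7)=7,f(14)=14,f(28)=28 ⇒ 56
n=42: 1·42 2·21 3·14 6·7 7·6 14·3 21·2 42·1  f→[1+2+3+6+7+14+21+42]=96

24, 20, 60, 40, 56, 96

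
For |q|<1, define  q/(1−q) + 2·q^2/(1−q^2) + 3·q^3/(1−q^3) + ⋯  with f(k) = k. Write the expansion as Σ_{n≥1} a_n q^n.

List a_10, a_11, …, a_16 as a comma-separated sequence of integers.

d|10:{1,2,5,10}  Σf=1+2+5+10=18
d|11:{1,11}  Σf=1+11=12
[q^12] f(12)=12,f(6)=6,f(4)=4,f(3)=3,f(2)=2,f(1)=1 ⇒ 28
q^13  k|13↦f(k): 13:13 1:1  a_13=14
d|14:{1,2,7,14}  Σf=1+2+7+14=24
d|15:{1,3,5,15}  Σf=1+3+5+15=24
d|16:{16,8,4,2,1}  Σf=16+8+4+2+1=31

18, 12, 28, 14, 24, 24, 31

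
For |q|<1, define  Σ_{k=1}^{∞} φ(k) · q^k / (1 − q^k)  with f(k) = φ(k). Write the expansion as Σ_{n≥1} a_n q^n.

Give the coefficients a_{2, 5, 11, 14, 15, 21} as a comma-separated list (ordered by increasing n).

n=2: 2·1 1·2  φ→[1+1]=2
q^5  k|5↦φ(k): 5:4 1:1  a_5=5
n=11: 1·11 11·1  φ→[1+10]=11
[q^14] φ(14)=6,φ(7)=6,φ(2)=1,φ(1)=1 ⇒ 14
d|15:{15,5,3,1}  Σφ=8+4+2+1=15
q^21  k|21↦φ(k): 21:12 7:6 3:2 1:1  a_21=21

2, 5, 11, 14, 15, 21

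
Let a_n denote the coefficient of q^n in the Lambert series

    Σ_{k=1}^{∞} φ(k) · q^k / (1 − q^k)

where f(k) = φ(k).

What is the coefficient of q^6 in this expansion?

n=6: 1·6 2·3 3·2 6·1  φ→[1+1+2+2]=6

a_6 = 6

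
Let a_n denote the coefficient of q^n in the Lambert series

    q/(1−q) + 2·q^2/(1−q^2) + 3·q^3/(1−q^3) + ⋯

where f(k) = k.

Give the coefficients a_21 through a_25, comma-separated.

32, 36, 24, 60, 31

q^21  k|21↦f(k): 1:1 3:3 7:7 21:21  a_21=32
n=22: 22·1 11·2 2·11 1·22  f→[22+11+2+1]=36
d|23:{23,1}  Σf=23+1=24
[q^24] f(24)=24,f(12)=12,f(8)=8,f(6)=6,f(4)=4,f(3)=3,f(2)=2,f(1)=1 ⇒ 60
n=25: 25·1 5·5 1·25  f→[25+5+1]=31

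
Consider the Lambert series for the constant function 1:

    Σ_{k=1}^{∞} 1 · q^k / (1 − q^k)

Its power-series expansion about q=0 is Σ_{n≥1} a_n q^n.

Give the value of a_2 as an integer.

a_2 = 2

d|2:{1,2}  Σf=1+1=2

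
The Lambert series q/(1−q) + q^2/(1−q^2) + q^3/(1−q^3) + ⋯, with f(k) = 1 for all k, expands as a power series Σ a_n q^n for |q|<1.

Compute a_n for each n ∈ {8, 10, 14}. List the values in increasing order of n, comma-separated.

[q^8] f(1)=1,f(2)=1,f(4)=1,f(8)=1 ⇒ 4
d|10:{1,2,5,10}  Σf=1+1+1+1=4
n=14: 14·1 7·2 2·7 1·14  f→[1+1+1+1]=4

4, 4, 4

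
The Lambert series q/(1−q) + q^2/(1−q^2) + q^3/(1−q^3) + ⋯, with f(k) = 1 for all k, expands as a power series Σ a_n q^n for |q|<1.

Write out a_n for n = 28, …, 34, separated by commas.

6, 2, 8, 2, 6, 4, 4

[q^28] f(28)=1,f(14)=1,f(7)=1,f(4)=1,f(2)=1,f(1)=1 ⇒ 6
n=29: 29·1 1·29  f→[1+1]=2
d|30:{1,2,3,5,6,10,15,30}  Σf=1+1+1+1+1+1+1+1=8
d|31:{31,1}  Σf=1+1=2
n=32: 32·1 16·2 8·4 4·8 2·16 1·32  f→[1+1+1+1+1+1]=6
[q^33] f(33)=1,f(11)=1,f(3)=1,f(1)=1 ⇒ 4
q^34  k|34↦f(k): 34:1 17:1 2:1 1:1  a_34=4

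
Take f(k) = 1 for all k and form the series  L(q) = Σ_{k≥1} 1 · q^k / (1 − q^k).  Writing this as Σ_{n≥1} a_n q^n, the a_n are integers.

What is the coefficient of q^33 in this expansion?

n=33: 33·1 11·3 3·11 1·33  f→[1+1+1+1]=4

a_33 = 4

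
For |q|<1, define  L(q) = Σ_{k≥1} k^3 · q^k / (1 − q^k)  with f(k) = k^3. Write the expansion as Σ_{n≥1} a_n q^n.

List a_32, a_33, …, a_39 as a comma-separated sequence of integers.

[q^32] f(32)=32768,f(16)=4096,f(8)=512,f(4)=64,f(2)=8,f(1)=1 ⇒ 37449
d|33:{1,3,11,33}  Σf=1+27+1331+35937=37296
d|34:{1,2,17,34}  Σf=1+8+4913+39304=44226
n=35: 35·1 7·5 5·7 1·35  f→[42875+343+125+1]=43344
q^36  k|36↦f(k): 1:1 2:8 3:27 4:64 6:216 9:729 12:1728 18:5832 36:46656  a_36=55261
n=37: 37·1 1·37  f→[50653+1]=50654
[q^38] f(1)=1,f(2)=8,f(19)=6859,f(38)=54872 ⇒ 61740
d|39:{39,13,3,1}  Σf=59319+2197+27+1=61544

37449, 37296, 44226, 43344, 55261, 50654, 61740, 61544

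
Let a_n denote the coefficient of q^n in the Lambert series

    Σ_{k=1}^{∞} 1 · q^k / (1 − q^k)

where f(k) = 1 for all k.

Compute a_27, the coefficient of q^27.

a_27 = 4

q^27  k|27↦f(k): 27:1 9:1 3:1 1:1  a_27=4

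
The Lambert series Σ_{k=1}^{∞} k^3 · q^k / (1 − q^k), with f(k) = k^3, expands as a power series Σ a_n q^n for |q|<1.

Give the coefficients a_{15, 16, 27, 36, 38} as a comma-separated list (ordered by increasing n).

3528, 4681, 20440, 55261, 61740

q^15  k|15↦f(k): 15:3375 5:125 3:27 1:1  a_15=3528
[q^16] f(16)=4096,f(8)=512,f(4)=64,f(2)=8,f(1)=1 ⇒ 4681
n=27: 1·27 3·9 9·3 27·1  f→[1+27+729+19683]=20440
d|36:{1,2,3,4,6,9,12,18,36}  Σf=1+8+27+64+216+729+1728+5832+46656=55261
d|38:{38,19,2,1}  Σf=54872+6859+8+1=61740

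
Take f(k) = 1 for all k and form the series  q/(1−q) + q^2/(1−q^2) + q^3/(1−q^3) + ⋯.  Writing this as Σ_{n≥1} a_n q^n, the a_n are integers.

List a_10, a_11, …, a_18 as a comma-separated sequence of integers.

4, 2, 6, 2, 4, 4, 5, 2, 6

d|10:{1,2,5,10}  Σf=1+1+1+1=4
n=11: 1·11 11·1  f→[1+1]=2
d|12:{1,2,3,4,6,12}  Σf=1+1+1+1+1+1=6
[q^13] f(1)=1,f(13)=1 ⇒ 2
n=14: 14·1 7·2 2·7 1·14  f→[1+1+1+1]=4
[q^15] f(1)=1,f(3)=1,f(5)=1,f(15)=1 ⇒ 4
n=16: 16·1 8·2 4·4 2·8 1·16  f→[1+1+1+1+1]=5
q^17  k|17↦f(k): 1:1 17:1  a_17=2
n=18: 1·18 2·9 3·6 6·3 9·2 18·1  f→[1+1+1+1+1+1]=6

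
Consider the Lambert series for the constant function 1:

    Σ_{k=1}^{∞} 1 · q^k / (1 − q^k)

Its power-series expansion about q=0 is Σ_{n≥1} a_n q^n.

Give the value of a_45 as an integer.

a_45 = 6

d|45:{1,3,5,9,15,45}  Σf=1+1+1+1+1+1=6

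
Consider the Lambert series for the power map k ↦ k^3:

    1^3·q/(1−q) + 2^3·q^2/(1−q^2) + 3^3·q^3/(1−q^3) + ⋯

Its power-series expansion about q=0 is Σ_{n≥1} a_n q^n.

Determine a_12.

a_12 = 2044

n=12: 12·1 6·2 4·3 3·4 2·6 1·12  f→[1728+216+64+27+8+1]=2044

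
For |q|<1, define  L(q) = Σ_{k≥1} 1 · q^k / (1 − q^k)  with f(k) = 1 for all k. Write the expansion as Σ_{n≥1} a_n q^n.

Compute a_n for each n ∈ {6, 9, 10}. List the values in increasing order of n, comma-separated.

d|6:{1,2,3,6}  Σf=1+1+1+1=4
d|9:{9,3,1}  Σf=1+1+1=3
[q^10] f(10)=1,f(5)=1,f(2)=1,f(1)=1 ⇒ 4

4, 3, 4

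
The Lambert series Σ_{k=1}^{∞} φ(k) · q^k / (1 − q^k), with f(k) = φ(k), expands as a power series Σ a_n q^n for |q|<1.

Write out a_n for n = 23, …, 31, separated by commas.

d|23:{1,23}  Σφ=1+22=23
[q^24] φ(1)=1,φ(2)=1,φ(3)=2,φ(4)=2,φ(6)=2,φ(8)=4,φ(12)=4,φ(24)=8 ⇒ 24
q^25  k|25↦φ(k): 25:20 5:4 1:1  a_25=25
[q^26] φ(1)=1,φ(2)=1,φ(13)=12,φ(26)=12 ⇒ 26
[q^27] φ(27)=18,φ(9)=6,φ(3)=2,φ(1)=1 ⇒ 27
n=28: 1·28 2·14 4·7 7·4 14·2 28·1  φ→[1+1+2+6+6+12]=28
q^29  k|29↦φ(k): 1:1 29:28  a_29=29
[q^30] φ(30)=8,φ(15)=8,φ(10)=4,φ(6)=2,φ(5)=4,φ(3)=2,φ(2)=1,φ(1)=1 ⇒ 30
q^31  k|31↦φ(k): 31:30 1:1  a_31=31

23, 24, 25, 26, 27, 28, 29, 30, 31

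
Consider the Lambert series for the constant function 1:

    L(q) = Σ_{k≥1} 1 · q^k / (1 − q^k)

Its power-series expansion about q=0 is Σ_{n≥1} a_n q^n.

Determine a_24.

a_24 = 8

q^24  k|24↦f(k): 1:1 2:1 3:1 4:1 6:1 8:1 12:1 24:1  a_24=8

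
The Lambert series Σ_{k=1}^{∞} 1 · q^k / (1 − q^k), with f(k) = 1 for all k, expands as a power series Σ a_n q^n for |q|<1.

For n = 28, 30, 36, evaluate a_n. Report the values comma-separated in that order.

q^28  k|28↦f(k): 28:1 14:1 7:1 4:1 2:1 1:1  a_28=6
q^30  k|30↦f(k): 30:1 15:1 10:1 6:1 5:1 3:1 2:1 1:1  a_30=8
n=36: 36·1 18·2 12·3 9·4 6·6 4·9 3·12 2·18 1·36  f→[1+1+1+1+1+1+1+1+1]=9

6, 8, 9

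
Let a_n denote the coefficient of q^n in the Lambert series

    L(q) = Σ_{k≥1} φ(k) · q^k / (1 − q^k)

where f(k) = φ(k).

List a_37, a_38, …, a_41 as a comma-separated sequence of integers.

n=37: 1·37 37·1  φ→[1+36]=37
q^38  k|38↦φ(k): 38:18 19:18 2:1 1:1  a_38=38
[q^39] φ(39)=24,φ(13)=12,φ(3)=2,φ(1)=1 ⇒ 39
n=40: 40·1 20·2 10·4 8·5 5·8 4·10 2·20 1·40  φ→[16+8+4+4+4+2+1+1]=40
q^41  k|41↦φ(k): 1:1 41:40  a_41=41

37, 38, 39, 40, 41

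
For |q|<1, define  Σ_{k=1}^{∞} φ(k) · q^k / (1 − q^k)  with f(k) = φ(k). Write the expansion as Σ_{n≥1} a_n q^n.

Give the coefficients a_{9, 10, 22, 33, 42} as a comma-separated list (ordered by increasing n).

n=9: 9·1 3·3 1·9  φ→[6+2+1]=9
n=10: 1·10 2·5 5·2 10·1  φ→[1+1+4+4]=10
[q^22] φ(1)=1,φ(2)=1,φ(11)=10,φ(22)=10 ⇒ 22
q^33  k|33↦φ(k): 1:1 3:2 11:10 33:20  a_33=33
n=42: 42·1 21·2 14·3 7·6 6·7 3·14 2·21 1·42  φ→[12+12+6+6+2+2+1+1]=42

9, 10, 22, 33, 42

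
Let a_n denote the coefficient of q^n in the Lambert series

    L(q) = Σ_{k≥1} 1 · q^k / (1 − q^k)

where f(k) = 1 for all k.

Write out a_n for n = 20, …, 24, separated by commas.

6, 4, 4, 2, 8

n=20: 20·1 10·2 5·4 4·5 2·10 1·20  f→[1+1+1+1+1+1]=6
q^21  k|21↦f(k): 21:1 7:1 3:1 1:1  a_21=4
n=22: 1·22 2·11 11·2 22·1  f→[1+1+1+1]=4
q^23  k|23↦f(k): 23:1 1:1  a_23=2
n=24: 1·24 2·12 3·8 4·6 6·4 8·3 12·2 24·1  f→[1+1+1+1+1+1+1+1]=8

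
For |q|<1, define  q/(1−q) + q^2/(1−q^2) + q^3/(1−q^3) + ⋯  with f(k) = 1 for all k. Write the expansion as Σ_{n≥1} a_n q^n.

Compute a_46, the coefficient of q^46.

d|46:{46,23,2,1}  Σf=1+1+1+1=4

a_46 = 4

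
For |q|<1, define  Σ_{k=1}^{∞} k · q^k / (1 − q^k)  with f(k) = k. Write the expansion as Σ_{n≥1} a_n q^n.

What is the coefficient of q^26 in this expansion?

a_26 = 42

d|26:{1,2,13,26}  Σf=1+2+13+26=42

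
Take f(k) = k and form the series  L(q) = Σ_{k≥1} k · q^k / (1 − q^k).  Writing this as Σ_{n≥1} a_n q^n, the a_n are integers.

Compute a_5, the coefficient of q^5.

a_5 = 6

n=5: 5·1 1·5  f→[5+1]=6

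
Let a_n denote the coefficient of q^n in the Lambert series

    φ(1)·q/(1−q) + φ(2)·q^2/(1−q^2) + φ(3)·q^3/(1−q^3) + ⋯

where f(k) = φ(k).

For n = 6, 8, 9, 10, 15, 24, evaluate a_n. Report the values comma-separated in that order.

n=6: 1·6 2·3 3·2 6·1  φ→[1+1+2+2]=6
q^8  k|8↦φ(k): 8:4 4:2 2:1 1:1  a_8=8
d|9:{1,3,9}  Σφ=1+2+6=9
n=10: 1·10 2·5 5·2 10·1  φ→[1+1+4+4]=10
q^15  k|15↦φ(k): 1:1 3:2 5:4 15:8  a_15=15
d|24:{24,12,8,6,4,3,2,1}  Σφ=8+4+4+2+2+2+1+1=24

6, 8, 9, 10, 15, 24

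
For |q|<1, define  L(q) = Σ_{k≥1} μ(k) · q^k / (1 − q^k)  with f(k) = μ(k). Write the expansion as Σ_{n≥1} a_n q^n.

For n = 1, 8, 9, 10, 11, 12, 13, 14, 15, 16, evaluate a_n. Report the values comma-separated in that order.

[q^1] μ(1)=1 ⇒ 1
q^8  k|8↦μ(k): 1:1 2:-1 4:0 8:0  a_8=0
n=9: 9·1 3·3 1·9  μ→[0+(-1)+1]=0
n=10: 10·1 5·2 2·5 1·10  μ→[1+(-1)+(-1)+1]=0
d|11:{1,11}  Σμ=1+(-1)=0
[q^12] μ(12)=0,μ(6)=1,μ(4)=0,μ(3)=-1,μ(2)=-1,μ(1)=1 ⇒ 0
d|13:{1,13}  Σμ=1+(-1)=0
q^14  k|14↦μ(k): 14:1 7:-1 2:-1 1:1  a_14=0
q^15  k|15↦μ(k): 1:1 3:-1 5:-1 15:1  a_15=0
[q^16] μ(16)=0,μ(8)=0,μ(4)=0,μ(2)=-1,μ(1)=1 ⇒ 0

1, 0, 0, 0, 0, 0, 0, 0, 0, 0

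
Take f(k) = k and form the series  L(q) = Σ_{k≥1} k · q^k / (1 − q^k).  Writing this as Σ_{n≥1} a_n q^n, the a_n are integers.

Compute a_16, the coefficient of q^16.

[q^16] f(1)=1,f(2)=2,f(4)=4,f(8)=8,f(16)=16 ⇒ 31

a_16 = 31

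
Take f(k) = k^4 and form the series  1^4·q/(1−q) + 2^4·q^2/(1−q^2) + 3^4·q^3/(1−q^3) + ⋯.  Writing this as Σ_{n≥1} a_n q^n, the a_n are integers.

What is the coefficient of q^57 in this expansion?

a_57 = 10686404

[q^57] f(57)=10556001,f(19)=130321,f(3)=81,f(1)=1 ⇒ 10686404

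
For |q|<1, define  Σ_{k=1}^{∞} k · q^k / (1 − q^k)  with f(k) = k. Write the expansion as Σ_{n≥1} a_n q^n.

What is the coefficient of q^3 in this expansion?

a_3 = 4

q^3  k|3↦f(k): 1:1 3:3  a_3=4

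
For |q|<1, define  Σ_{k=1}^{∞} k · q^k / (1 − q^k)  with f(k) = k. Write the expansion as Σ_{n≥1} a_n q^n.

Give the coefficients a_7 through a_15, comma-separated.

q^7  k|7↦f(k): 1:1 7:7  a_7=8
d|8:{8,4,2,1}  Σf=8+4+2+1=15
q^9  k|9↦f(k): 9:9 3:3 1:1  a_9=13
q^10  k|10↦f(k): 10:10 5:5 2:2 1:1  a_10=18
n=11: 1·11 11·1  f→[1+11]=12
[q^12] f(12)=12,f(6)=6,f(4)=4,f(3)=3,f(2)=2,f(1)=1 ⇒ 28
n=13: 1·13 13·1  f→[1+13]=14
[q^14] f(1)=1,f(2)=2,f(7)=7,f(14)=14 ⇒ 24
n=15: 15·1 5·3 3·5 1·15  f→[15+5+3+1]=24

8, 15, 13, 18, 12, 28, 14, 24, 24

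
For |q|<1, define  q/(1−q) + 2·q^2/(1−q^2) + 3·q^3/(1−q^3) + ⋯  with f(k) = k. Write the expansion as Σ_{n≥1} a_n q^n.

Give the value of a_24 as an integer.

a_24 = 60

d|24:{1,2,3,4,6,8,12,24}  Σf=1+2+3+4+6+8+12+24=60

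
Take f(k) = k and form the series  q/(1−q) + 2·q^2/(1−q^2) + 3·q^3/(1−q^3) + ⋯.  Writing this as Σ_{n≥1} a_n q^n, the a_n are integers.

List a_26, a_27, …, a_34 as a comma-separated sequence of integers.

42, 40, 56, 30, 72, 32, 63, 48, 54

n=26: 26·1 13·2 2·13 1·26  f→[26+13+2+1]=42
q^27  k|27↦f(k): 1:1 3:3 9:9 27:27  a_27=40
q^28  k|28↦f(k): 28:28 14:14 7:7 4:4 2:2 1:1  a_28=56
d|29:{1,29}  Σf=1+29=30
d|30:{30,15,10,6,5,3,2,1}  Σf=30+15+10+6+5+3+2+1=72
d|31:{1,31}  Σf=1+31=32
n=32: 32·1 16·2 8·4 4·8 2·16 1·32  f→[32+16+8+4+2+1]=63
n=33: 33·1 11·3 3·11 1·33  f→[33+11+3+1]=48
[q^34] f(1)=1,f(2)=2,f(17)=17,f(34)=34 ⇒ 54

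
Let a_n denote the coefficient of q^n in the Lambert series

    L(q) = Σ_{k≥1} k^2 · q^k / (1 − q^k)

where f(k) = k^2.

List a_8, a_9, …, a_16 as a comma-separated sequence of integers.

q^8  k|8↦f(k): 1:1 2:4 4:16 8:64  a_8=85
n=9: 9·1 3·3 1·9  f→[81+9+1]=91
q^10  k|10↦f(k): 1:1 2:4 5:25 10:100  a_10=130
[q^11] f(1)=1,f(11)=121 ⇒ 122
[q^12] f(12)=144,f(6)=36,f(4)=16,f(3)=9,f(2)=4,f(1)=1 ⇒ 210
[q^13] f(1)=1,f(13)=169 ⇒ 170
n=14: 1·14 2·7 7·2 14·1  f→[1+4+49+196]=250
d|15:{15,5,3,1}  Σf=225+25+9+1=260
q^16  k|16↦f(k): 1:1 2:4 4:16 8:64 16:256  a_16=341

85, 91, 130, 122, 210, 170, 250, 260, 341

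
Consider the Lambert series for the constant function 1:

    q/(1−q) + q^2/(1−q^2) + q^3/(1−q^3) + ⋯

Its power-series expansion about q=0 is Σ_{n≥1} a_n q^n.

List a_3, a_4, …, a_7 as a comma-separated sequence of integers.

2, 3, 2, 4, 2

[q^3] f(3)=1,f(1)=1 ⇒ 2
d|4:{4,2,1}  Σf=1+1+1=3
n=5: 1·5 5·1  f→[1+1]=2
q^6  k|6↦f(k): 1:1 2:1 3:1 6:1  a_6=4
[q^7] f(7)=1,f(1)=1 ⇒ 2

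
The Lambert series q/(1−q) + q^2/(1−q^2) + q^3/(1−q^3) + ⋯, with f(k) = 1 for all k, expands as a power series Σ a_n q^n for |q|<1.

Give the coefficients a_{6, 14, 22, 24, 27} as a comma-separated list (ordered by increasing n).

4, 4, 4, 8, 4

n=6: 6·1 3·2 2·3 1·6  f→[1+1+1+1]=4
d|14:{14,7,2,1}  Σf=1+1+1+1=4
[q^22] f(22)=1,f(11)=1,f(2)=1,f(1)=1 ⇒ 4
[q^24] f(1)=1,f(2)=1,f(3)=1,f(4)=1,f(6)=1,f(8)=1,f(12)=1,f(24)=1 ⇒ 8
d|27:{1,3,9,27}  Σf=1+1+1+1=4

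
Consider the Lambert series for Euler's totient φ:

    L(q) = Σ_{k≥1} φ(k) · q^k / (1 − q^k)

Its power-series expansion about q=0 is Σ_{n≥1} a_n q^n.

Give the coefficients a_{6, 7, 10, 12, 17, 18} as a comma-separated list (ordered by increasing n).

d|6:{1,2,3,6}  Σφ=1+1+2+2=6
[q^7] φ(7)=6,φ(1)=1 ⇒ 7
n=10: 1·10 2·5 5·2 10·1  φ→[1+1+4+4]=10
[q^12] φ(12)=4,φ(6)=2,φ(4)=2,φ(3)=2,φ(2)=1,φ(1)=1 ⇒ 12
d|17:{1,17}  Σφ=1+16=17
n=18: 1·18 2·9 3·6 6·3 9·2 18·1  φ→[1+1+2+2+6+6]=18

6, 7, 10, 12, 17, 18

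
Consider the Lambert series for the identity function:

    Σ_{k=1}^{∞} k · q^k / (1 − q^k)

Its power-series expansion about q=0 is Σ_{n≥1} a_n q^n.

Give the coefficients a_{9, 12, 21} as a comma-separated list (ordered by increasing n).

13, 28, 32

d|9:{1,3,9}  Σf=1+3+9=13
n=12: 12·1 6·2 4·3 3·4 2·6 1·12  f→[12+6+4+3+2+1]=28
[q^21] f(21)=21,f(7)=7,f(3)=3,f(1)=1 ⇒ 32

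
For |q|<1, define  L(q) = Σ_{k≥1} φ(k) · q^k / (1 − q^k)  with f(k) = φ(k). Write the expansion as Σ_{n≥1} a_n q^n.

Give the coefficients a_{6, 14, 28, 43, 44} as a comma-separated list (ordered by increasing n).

q^6  k|6↦φ(k): 1:1 2:1 3:2 6:2  a_6=6
[q^14] φ(14)=6,φ(7)=6,φ(2)=1,φ(1)=1 ⇒ 14
q^28  k|28↦φ(k): 28:12 14:6 7:6 4:2 2:1 1:1  a_28=28
d|43:{43,1}  Σφ=42+1=43
[q^44] φ(1)=1,φ(2)=1,φ(4)=2,φ(11)=10,φ(22)=10,φ(44)=20 ⇒ 44

6, 14, 28, 43, 44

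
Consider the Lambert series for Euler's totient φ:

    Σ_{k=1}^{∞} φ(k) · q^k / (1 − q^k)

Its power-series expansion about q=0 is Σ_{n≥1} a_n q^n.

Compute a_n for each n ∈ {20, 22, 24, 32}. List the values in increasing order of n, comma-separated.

[q^20] φ(20)=8,φ(10)=4,φ(5)=4,φ(4)=2,φ(2)=1,φ(1)=1 ⇒ 20
n=22: 1·22 2·11 11·2 22·1  φ→[1+1+10+10]=22
q^24  k|24↦φ(k): 1:1 2:1 3:2 4:2 6:2 8:4 12:4 24:8  a_24=24
n=32: 1·32 2·16 4·8 8·4 16·2 32·1  φ→[1+1+2+4+8+16]=32

20, 22, 24, 32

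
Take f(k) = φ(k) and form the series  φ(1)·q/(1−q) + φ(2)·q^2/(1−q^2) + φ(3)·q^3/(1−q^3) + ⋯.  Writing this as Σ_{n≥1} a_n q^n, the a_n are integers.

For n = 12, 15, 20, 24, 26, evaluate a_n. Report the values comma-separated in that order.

q^12  k|12↦φ(k): 1:1 2:1 3:2 4:2 6:2 12:4  a_12=12
[q^15] φ(1)=1,φ(3)=2,φ(5)=4,φ(15)=8 ⇒ 15
d|20:{20,10,5,4,2,1}  Σφ=8+4+4+2+1+1=20
[q^24] φ(24)=8,φ(12)=4,φ(8)=4,φ(6)=2,φ(4)=2,φ(3)=2,φ(2)=1,φ(1)=1 ⇒ 24
d|26:{26,13,2,1}  Σφ=12+12+1+1=26

12, 15, 20, 24, 26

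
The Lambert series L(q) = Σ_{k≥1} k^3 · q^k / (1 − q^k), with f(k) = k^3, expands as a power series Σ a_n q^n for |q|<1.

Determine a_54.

a_54 = 183960

[q^54] f(54)=157464,f(27)=19683,f(18)=5832,f(9)=729,f(6)=216,f(3)=27,f(2)=8,f(1)=1 ⇒ 183960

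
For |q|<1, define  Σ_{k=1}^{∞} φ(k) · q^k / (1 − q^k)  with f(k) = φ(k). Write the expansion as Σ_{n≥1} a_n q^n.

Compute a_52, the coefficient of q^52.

n=52: 1·52 2·26 4·13 13·4 26·2 52·1  φ→[1+1+2+12+12+24]=52

a_52 = 52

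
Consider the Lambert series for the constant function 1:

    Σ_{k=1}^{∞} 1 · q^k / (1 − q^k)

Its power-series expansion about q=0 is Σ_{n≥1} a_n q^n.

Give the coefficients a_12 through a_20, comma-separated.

6, 2, 4, 4, 5, 2, 6, 2, 6

[q^12] f(12)=1,f(6)=1,f(4)=1,f(3)=1,f(2)=1,f(1)=1 ⇒ 6
q^13  k|13↦f(k): 13:1 1:1  a_13=2
d|14:{14,7,2,1}  Σf=1+1+1+1=4
n=15: 15·1 5·3 3·5 1·15  f→[1+1+1+1]=4
d|16:{1,2,4,8,16}  Σf=1+1+1+1+1=5
q^17  k|17↦f(k): 1:1 17:1  a_17=2
q^18  k|18↦f(k): 1:1 2:1 3:1 6:1 9:1 18:1  a_18=6
q^19  k|19↦f(k): 1:1 19:1  a_19=2
d|20:{20,10,5,4,2,1}  Σf=1+1+1+1+1+1=6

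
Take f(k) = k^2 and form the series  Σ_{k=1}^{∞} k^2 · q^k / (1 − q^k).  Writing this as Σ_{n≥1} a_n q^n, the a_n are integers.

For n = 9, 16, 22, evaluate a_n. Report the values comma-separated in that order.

d|9:{1,3,9}  Σf=1+9+81=91
q^16  k|16↦f(k): 1:1 2:4 4:16 8:64 16:256  a_16=341
q^22  k|22↦f(k): 22:484 11:121 2:4 1:1  a_22=610

91, 341, 610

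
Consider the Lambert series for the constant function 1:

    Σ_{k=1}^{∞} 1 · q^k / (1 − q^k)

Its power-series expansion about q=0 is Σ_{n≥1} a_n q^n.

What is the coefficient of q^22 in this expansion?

a_22 = 4

[q^22] f(1)=1,f(2)=1,f(11)=1,f(22)=1 ⇒ 4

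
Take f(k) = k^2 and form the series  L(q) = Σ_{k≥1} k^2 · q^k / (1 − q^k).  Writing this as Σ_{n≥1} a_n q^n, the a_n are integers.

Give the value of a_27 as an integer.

a_27 = 820

n=27: 1·27 3·9 9·3 27·1  f→[1+9+81+729]=820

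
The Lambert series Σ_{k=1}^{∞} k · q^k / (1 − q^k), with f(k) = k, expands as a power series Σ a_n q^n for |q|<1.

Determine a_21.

n=21: 1·21 3·7 7·3 21·1  f→[1+3+7+21]=32

a_21 = 32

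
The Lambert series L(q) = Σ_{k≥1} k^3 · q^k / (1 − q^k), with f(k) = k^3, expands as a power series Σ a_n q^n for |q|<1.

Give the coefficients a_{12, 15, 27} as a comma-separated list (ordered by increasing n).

2044, 3528, 20440

q^12  k|12↦f(k): 12:1728 6:216 4:64 3:27 2:8 1:1  a_12=2044
d|15:{1,3,5,15}  Σf=1+27+125+3375=3528
[q^27] f(1)=1,f(3)=27,f(9)=729,f(27)=19683 ⇒ 20440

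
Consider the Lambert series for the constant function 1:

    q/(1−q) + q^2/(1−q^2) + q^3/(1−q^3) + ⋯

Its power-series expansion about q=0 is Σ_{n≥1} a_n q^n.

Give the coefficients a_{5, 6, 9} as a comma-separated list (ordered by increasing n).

2, 4, 3

n=5: 5·1 1·5  f→[1+1]=2
q^6  k|6↦f(k): 1:1 2:1 3:1 6:1  a_6=4
n=9: 9·1 3·3 1·9  f→[1+1+1]=3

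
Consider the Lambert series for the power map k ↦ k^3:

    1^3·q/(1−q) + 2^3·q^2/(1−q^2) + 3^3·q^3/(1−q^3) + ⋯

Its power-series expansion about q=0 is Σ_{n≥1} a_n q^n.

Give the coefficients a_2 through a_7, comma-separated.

9, 28, 73, 126, 252, 344

d|2:{1,2}  Σf=1+8=9
n=3: 3·1 1·3  f→[27+1]=28
n=4: 4·1 2·2 1·4  f→[64+8+1]=73
n=5: 5·1 1·5  f→[125+1]=126
[q^6] f(1)=1,f(2)=8,f(3)=27,f(6)=216 ⇒ 252
n=7: 1·7 7·1  f→[1+343]=344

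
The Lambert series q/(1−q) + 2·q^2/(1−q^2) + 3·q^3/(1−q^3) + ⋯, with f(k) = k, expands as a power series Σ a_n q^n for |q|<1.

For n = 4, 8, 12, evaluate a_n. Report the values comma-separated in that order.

[q^4] f(4)=4,f(2)=2,f(1)=1 ⇒ 7
n=8: 1·8 2·4 4·2 8·1  f→[1+2+4+8]=15
d|12:{12,6,4,3,2,1}  Σf=12+6+4+3+2+1=28

7, 15, 28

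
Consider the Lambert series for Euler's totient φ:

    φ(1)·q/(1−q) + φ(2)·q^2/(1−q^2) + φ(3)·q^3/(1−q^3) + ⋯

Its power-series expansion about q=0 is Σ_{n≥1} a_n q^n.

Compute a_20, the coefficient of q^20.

d|20:{1,2,4,5,10,20}  Σφ=1+1+2+4+4+8=20

a_20 = 20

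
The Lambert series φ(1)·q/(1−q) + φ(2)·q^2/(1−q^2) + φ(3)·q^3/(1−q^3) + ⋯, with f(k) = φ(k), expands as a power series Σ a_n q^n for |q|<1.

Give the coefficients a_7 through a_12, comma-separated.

[q^7] φ(1)=1,φ(7)=6 ⇒ 7
d|8:{1,2,4,8}  Σφ=1+1+2+4=8
n=9: 9·1 3·3 1·9  φ→[6+2+1]=9
d|10:{10,5,2,1}  Σφ=4+4+1+1=10
[q^11] φ(11)=10,φ(1)=1 ⇒ 11
n=12: 1·12 2·6 3·4 4·3 6·2 12·1  φ→[1+1+2+2+2+4]=12

7, 8, 9, 10, 11, 12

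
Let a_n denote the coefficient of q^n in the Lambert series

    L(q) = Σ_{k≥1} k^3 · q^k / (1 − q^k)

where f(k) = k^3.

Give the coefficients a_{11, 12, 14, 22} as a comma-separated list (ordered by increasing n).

d|11:{1,11}  Σf=1+1331=1332
d|12:{1,2,3,4,6,12}  Σf=1+8+27+64+216+1728=2044
[q^14] f(1)=1,f(2)=8,f(7)=343,f(14)=2744 ⇒ 3096
d|22:{1,2,11,22}  Σf=1+8+1331+10648=11988

1332, 2044, 3096, 11988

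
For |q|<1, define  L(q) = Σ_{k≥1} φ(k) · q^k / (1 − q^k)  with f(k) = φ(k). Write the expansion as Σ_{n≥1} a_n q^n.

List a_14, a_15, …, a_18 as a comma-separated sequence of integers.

q^14  k|14↦φ(k): 1:1 2:1 7:6 14:6  a_14=14
d|15:{15,5,3,1}  Σφ=8+4+2+1=15
n=16: 1·16 2·8 4·4 8·2 16·1  φ→[1+1+2+4+8]=16
[q^17] φ(1)=1,φ(17)=16 ⇒ 17
d|18:{1,2,3,6,9,18}  Σφ=1+1+2+2+6+6=18

14, 15, 16, 17, 18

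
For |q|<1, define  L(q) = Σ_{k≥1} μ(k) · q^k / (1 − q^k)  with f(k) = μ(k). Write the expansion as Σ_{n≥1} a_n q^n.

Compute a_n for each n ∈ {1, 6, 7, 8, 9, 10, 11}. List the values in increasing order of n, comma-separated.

1, 0, 0, 0, 0, 0, 0

[q^1] μ(1)=1 ⇒ 1
[q^6] μ(6)=1,μ(3)=-1,μ(2)=-1,μ(1)=1 ⇒ 0
[q^7] μ(1)=1,μ(7)=-1 ⇒ 0
[q^8] μ(1)=1,μ(2)=-1,μ(4)=0,μ(8)=0 ⇒ 0
[q^9] μ(1)=1,μ(3)=-1,μ(9)=0 ⇒ 0
q^10  k|10↦μ(k): 1:1 2:-1 5:-1 10:1  a_10=0
n=11: 1·11 11·1  μ→[1+(-1)]=0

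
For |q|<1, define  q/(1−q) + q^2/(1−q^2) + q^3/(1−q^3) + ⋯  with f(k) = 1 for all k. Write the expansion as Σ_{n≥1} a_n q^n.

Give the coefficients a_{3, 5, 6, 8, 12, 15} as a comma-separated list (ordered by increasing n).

2, 2, 4, 4, 6, 4

q^3  k|3↦f(k): 1:1 3:1  a_3=2
n=5: 5·1 1·5  f→[1+1]=2
q^6  k|6↦f(k): 6:1 3:1 2:1 1:1  a_6=4
q^8  k|8↦f(k): 8:1 4:1 2:1 1:1  a_8=4
q^12  k|12↦f(k): 12:1 6:1 4:1 3:1 2:1 1:1  a_12=6
d|15:{1,3,5,15}  Σf=1+1+1+1=4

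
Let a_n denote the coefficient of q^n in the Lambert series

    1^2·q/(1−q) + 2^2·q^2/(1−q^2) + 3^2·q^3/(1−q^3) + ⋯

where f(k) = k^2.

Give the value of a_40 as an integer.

a_40 = 2210

q^40  k|40↦f(k): 40:1600 20:400 10:100 8:64 5:25 4:16 2:4 1:1  a_40=2210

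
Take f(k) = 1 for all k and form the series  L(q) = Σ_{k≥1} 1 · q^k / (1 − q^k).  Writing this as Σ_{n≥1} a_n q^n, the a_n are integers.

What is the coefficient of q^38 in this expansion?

q^38  k|38↦f(k): 38:1 19:1 2:1 1:1  a_38=4

a_38 = 4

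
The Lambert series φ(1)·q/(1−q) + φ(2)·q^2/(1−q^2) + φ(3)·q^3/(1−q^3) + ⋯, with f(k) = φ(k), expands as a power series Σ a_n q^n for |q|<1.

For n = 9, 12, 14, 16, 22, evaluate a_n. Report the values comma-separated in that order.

d|9:{9,3,1}  Σφ=6+2+1=9
[q^12] φ(12)=4,φ(6)=2,φ(4)=2,φ(3)=2,φ(2)=1,φ(1)=1 ⇒ 12
d|14:{1,2,7,14}  Σφ=1+1+6+6=14
[q^16] φ(1)=1,φ(2)=1,φ(4)=2,φ(8)=4,φ(16)=8 ⇒ 16
d|22:{1,2,11,22}  Σφ=1+1+10+10=22

9, 12, 14, 16, 22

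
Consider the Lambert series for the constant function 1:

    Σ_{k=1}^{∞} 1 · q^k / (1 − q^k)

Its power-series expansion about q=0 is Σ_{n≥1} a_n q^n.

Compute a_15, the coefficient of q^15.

d|15:{15,5,3,1}  Σf=1+1+1+1=4

a_15 = 4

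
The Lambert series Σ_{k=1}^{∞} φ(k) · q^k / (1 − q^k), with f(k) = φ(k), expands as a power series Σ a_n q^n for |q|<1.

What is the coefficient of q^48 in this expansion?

d|48:{1,2,3,4,6,8,12,16,24,48}  Σφ=1+1+2+2+2+4+4+8+8+16=48

a_48 = 48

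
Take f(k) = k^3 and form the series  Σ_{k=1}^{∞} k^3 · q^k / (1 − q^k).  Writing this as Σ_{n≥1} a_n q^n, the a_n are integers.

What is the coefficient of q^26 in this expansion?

d|26:{26,13,2,1}  Σf=17576+2197+8+1=19782

a_26 = 19782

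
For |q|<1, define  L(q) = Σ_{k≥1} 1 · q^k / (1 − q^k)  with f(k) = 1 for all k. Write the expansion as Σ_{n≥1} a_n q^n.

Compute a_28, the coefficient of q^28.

a_28 = 6

n=28: 28·1 14·2 7·4 4·7 2·14 1·28  f→[1+1+1+1+1+1]=6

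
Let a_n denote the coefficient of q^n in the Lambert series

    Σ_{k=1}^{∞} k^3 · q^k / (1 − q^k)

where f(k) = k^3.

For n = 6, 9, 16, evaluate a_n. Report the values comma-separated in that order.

d|6:{6,3,2,1}  Σf=216+27+8+1=252
[q^9] f(9)=729,f(3)=27,f(1)=1 ⇒ 757
d|16:{1,2,4,8,16}  Σf=1+8+64+512+4096=4681

252, 757, 4681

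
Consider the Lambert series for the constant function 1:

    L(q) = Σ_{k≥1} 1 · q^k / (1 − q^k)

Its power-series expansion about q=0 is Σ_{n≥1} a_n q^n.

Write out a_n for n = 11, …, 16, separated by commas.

2, 6, 2, 4, 4, 5

[q^11] f(11)=1,f(1)=1 ⇒ 2
d|12:{12,6,4,3,2,1}  Σf=1+1+1+1+1+1=6
q^13  k|13↦f(k): 13:1 1:1  a_13=2
d|14:{1,2,7,14}  Σf=1+1+1+1=4
q^15  k|15↦f(k): 15:1 5:1 3:1 1:1  a_15=4
[q^16] f(1)=1,f(2)=1,f(4)=1,f(8)=1,f(16)=1 ⇒ 5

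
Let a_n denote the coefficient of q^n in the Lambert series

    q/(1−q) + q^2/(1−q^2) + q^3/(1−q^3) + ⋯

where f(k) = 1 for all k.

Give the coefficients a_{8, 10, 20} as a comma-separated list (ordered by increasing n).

d|8:{8,4,2,1}  Σf=1+1+1+1=4
q^10  k|10↦f(k): 10:1 5:1 2:1 1:1  a_10=4
d|20:{20,10,5,4,2,1}  Σf=1+1+1+1+1+1=6

4, 4, 6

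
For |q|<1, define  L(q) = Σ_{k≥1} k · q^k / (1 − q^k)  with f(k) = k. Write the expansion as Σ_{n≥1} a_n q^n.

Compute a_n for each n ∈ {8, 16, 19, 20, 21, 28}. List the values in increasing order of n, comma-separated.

15, 31, 20, 42, 32, 56

q^8  k|8↦f(k): 1:1 2:2 4:4 8:8  a_8=15
n=16: 1·16 2·8 4·4 8·2 16·1  f→[1+2+4+8+16]=31
n=19: 1·19 19·1  f→[1+19]=20
q^20  k|20↦f(k): 1:1 2:2 4:4 5:5 10:10 20:20  a_20=42
q^21  k|21↦f(k): 21:21 7:7 3:3 1:1  a_21=32
q^28  k|28↦f(k): 28:28 14:14 7:7 4:4 2:2 1:1  a_28=56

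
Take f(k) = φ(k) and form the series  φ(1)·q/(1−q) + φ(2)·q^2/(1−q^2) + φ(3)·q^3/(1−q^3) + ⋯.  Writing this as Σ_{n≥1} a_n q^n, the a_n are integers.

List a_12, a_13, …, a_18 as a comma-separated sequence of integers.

n=12: 12·1 6·2 4·3 3·4 2·6 1·12  φ→[4+2+2+2+1+1]=12
d|13:{13,1}  Σφ=12+1=13
d|14:{1,2,7,14}  Σφ=1+1+6+6=14
[q^15] φ(1)=1,φ(3)=2,φ(5)=4,φ(15)=8 ⇒ 15
n=16: 1·16 2·8 4·4 8·2 16·1  φ→[1+1+2+4+8]=16
d|17:{1,17}  Σφ=1+16=17
[q^18] φ(1)=1,φ(2)=1,φ(3)=2,φ(6)=2,φ(9)=6,φ(18)=6 ⇒ 18

12, 13, 14, 15, 16, 17, 18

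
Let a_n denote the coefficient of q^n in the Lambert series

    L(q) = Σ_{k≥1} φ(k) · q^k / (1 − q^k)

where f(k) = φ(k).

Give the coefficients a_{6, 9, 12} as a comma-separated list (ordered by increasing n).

q^6  k|6↦φ(k): 6:2 3:2 2:1 1:1  a_6=6
q^9  k|9↦φ(k): 9:6 3:2 1:1  a_9=9
[q^12] φ(1)=1,φ(2)=1,φ(3)=2,φ(4)=2,φ(6)=2,φ(12)=4 ⇒ 12

6, 9, 12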